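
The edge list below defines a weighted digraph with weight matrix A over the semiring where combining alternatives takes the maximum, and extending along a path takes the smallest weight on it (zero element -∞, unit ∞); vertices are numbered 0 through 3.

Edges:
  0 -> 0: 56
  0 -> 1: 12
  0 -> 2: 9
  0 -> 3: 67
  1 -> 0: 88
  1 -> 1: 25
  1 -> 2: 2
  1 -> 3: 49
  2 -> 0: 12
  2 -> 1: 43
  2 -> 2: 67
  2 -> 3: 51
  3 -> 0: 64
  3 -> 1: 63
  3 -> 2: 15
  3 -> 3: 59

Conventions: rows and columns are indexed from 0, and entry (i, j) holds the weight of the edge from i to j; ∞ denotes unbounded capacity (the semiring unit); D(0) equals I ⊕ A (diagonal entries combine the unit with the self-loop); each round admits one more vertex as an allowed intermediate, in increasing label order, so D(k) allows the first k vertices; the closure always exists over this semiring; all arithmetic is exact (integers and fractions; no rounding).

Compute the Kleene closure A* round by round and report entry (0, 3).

D(0):
  [∞, 12, 9, 67]
  [88, ∞, 2, 49]
  [12, 43, ∞, 51]
  [64, 63, 15, ∞]
D(1):
  [∞, 12, 9, 67]
  [88, ∞, 9, 67]
  [12, 43, ∞, 51]
  [64, 63, 15, ∞]
D(2):
  [∞, 12, 9, 67]
  [88, ∞, 9, 67]
  [43, 43, ∞, 51]
  [64, 63, 15, ∞]
D(3):
  [∞, 12, 9, 67]
  [88, ∞, 9, 67]
  [43, 43, ∞, 51]
  [64, 63, 15, ∞]
D(4):
  [∞, 63, 15, 67]
  [88, ∞, 15, 67]
  [51, 51, ∞, 51]
  [64, 63, 15, ∞]
Answer: A*[0][3] = 67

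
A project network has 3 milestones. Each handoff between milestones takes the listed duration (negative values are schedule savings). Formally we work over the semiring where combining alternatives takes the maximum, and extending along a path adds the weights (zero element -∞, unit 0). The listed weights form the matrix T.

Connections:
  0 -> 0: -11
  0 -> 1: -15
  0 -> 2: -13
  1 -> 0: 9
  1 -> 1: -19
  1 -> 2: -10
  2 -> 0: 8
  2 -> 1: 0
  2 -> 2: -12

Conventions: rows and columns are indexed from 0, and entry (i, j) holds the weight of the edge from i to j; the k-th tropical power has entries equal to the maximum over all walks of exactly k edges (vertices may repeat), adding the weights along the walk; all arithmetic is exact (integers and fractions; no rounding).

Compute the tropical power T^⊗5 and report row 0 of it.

T^⊗2:
  [-5, -13, -24]
  [-2, -6, -4]
  [9, -7, -5]
T^⊗3:
  [-4, -20, -18]
  [4, -4, -15]
  [3, -5, -4]
T^⊗4:
  [-10, -18, -17]
  [5, -11, -9]
  [4, -4, -10]
T^⊗5:
  [-9, -17, -23]
  [-1, -9, -8]
  [5, -10, -9]
Answer: row 0 of T^⊗5 = [-9, -17, -23]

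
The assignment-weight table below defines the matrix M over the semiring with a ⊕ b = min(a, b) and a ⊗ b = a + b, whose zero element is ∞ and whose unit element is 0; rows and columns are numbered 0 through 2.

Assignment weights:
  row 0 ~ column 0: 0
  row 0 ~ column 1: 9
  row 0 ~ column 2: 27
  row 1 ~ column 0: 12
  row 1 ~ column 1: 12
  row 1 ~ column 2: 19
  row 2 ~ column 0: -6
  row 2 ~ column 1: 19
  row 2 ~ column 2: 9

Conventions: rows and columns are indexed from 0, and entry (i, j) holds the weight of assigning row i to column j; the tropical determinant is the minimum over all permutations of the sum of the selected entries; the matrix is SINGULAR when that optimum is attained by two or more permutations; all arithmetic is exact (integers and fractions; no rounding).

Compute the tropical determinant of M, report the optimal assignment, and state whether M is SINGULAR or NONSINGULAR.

σ = (0, 1, 2): 0 + 12 + 9 = 21
σ = (0, 2, 1): 0 + 19 + 19 = 38
σ = (1, 0, 2): 9 + 12 + 9 = 30
σ = (1, 2, 0): 9 + 19 + (-6) = 22
σ = (2, 0, 1): 27 + 12 + 19 = 58
σ = (2, 1, 0): 27 + 12 + (-6) = 33
Optimal value attained by: σ = (0, 1, 2).
Answer: det⊕(M) = 21; verdict: NONSINGULAR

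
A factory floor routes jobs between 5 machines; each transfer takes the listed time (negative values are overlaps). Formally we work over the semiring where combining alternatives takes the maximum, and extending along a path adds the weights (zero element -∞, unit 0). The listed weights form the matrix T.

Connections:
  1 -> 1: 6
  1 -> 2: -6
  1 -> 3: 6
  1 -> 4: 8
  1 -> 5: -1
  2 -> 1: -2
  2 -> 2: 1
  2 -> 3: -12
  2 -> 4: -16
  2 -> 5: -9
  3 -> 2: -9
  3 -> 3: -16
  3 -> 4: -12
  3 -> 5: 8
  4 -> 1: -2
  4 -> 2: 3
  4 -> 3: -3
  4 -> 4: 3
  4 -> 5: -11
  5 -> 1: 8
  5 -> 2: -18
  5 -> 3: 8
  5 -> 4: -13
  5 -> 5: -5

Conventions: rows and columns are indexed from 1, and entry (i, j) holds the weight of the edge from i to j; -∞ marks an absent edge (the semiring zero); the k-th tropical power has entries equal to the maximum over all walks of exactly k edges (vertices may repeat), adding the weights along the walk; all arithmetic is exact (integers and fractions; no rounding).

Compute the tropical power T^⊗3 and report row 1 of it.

T^⊗2:
  [12, 11, 12, 14, 14]
  [4, 2, 4, 6, -3]
  [16, -8, 16, -5, 3]
  [4, 6, 4, 6, 5]
  [14, 2, 14, 16, 16]
T^⊗3:
  [22, 17, 22, 20, 20]
  [10, 9, 10, 12, 12]
  [22, 10, 22, 24, 24]
  [13, 9, 13, 12, 12]
  [24, 19, 24, 22, 22]
Answer: row 1 of T^⊗3 = [22, 17, 22, 20, 20]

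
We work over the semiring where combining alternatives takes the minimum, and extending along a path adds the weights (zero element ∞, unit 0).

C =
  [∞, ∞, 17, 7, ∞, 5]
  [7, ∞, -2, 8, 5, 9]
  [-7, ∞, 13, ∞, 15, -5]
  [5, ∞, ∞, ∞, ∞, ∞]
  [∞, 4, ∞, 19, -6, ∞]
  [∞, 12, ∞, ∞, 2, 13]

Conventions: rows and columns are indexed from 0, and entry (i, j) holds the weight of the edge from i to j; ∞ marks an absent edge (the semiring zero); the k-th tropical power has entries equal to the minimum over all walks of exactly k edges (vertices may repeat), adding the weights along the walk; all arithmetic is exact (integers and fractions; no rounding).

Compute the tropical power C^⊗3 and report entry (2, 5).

C^⊗2:
  [10, 17, 30, ∞, 7, 12]
  [-9, 9, 11, 14, -1, -7]
  [6, 7, 10, 0, -3, -2]
  [∞, ∞, 22, 12, ∞, 10]
  [11, -2, 2, 12, -12, 13]
  [19, 6, 10, 20, -4, 21]
C^⊗3:
  [23, 11, 15, 17, 1, 15]
  [4, 3, 7, -2, -7, -4]
  [3, 1, 5, 13, -9, 5]
  [15, 22, 35, ∞, 12, 17]
  [-5, -8, -4, 6, -18, -3]
  [3, 0, 4, 14, -10, 5]
Key observation: the optimum is the walk 2->0->2->5, with weight (-7) + 17 + (-5) = 5.
Optimal value attained by: walk 2->0->2->5.
Answer: (C^⊗3)[2][5] = 5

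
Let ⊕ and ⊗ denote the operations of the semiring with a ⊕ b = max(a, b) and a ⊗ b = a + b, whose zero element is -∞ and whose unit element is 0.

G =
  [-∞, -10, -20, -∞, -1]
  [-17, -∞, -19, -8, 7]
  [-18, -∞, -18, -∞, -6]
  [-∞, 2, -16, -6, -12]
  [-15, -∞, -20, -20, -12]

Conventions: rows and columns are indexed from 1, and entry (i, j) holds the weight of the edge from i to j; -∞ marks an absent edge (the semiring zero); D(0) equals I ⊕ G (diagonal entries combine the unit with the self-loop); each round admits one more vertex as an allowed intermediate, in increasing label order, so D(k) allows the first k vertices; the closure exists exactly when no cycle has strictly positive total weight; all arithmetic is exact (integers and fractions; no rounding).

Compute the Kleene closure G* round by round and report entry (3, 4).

D(0):
  [0, -10, -20, -∞, -1]
  [-17, 0, -19, -8, 7]
  [-18, -∞, 0, -∞, -6]
  [-∞, 2, -16, 0, -12]
  [-15, -∞, -20, -20, 0]
D(1):
  [0, -10, -20, -∞, -1]
  [-17, 0, -19, -8, 7]
  [-18, -28, 0, -∞, -6]
  [-∞, 2, -16, 0, -12]
  [-15, -25, -20, -20, 0]
D(2):
  [0, -10, -20, -18, -1]
  [-17, 0, -19, -8, 7]
  [-18, -28, 0, -36, -6]
  [-15, 2, -16, 0, 9]
  [-15, -25, -20, -20, 0]
D(3):
  [0, -10, -20, -18, -1]
  [-17, 0, -19, -8, 7]
  [-18, -28, 0, -36, -6]
  [-15, 2, -16, 0, 9]
  [-15, -25, -20, -20, 0]
D(4):
  [0, -10, -20, -18, -1]
  [-17, 0, -19, -8, 7]
  [-18, -28, 0, -36, -6]
  [-15, 2, -16, 0, 9]
  [-15, -18, -20, -20, 0]
D(5):
  [0, -10, -20, -18, -1]
  [-8, 0, -13, -8, 7]
  [-18, -24, 0, -26, -6]
  [-6, 2, -11, 0, 9]
  [-15, -18, -20, -20, 0]
Answer: G*[3][4] = -26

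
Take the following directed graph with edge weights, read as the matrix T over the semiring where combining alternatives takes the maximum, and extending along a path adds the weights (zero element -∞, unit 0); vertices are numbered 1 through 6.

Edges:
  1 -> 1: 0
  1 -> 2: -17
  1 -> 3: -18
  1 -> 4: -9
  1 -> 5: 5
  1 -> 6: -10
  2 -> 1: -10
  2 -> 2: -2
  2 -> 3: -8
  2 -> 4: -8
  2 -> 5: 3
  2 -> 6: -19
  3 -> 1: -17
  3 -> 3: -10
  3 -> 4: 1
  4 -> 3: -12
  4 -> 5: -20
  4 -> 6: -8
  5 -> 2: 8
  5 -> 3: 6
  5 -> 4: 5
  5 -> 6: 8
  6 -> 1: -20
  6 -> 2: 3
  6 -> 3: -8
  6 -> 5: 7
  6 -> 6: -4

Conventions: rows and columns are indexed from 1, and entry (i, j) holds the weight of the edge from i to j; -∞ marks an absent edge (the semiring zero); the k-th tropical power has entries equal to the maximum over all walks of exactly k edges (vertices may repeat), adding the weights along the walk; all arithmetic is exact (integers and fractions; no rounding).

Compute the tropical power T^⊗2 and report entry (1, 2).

T^⊗2:
  [0, 13, 11, 10, 5, 13]
  [-10, 11, 9, 8, 1, 11]
  [-17, -34, -11, -9, -12, -7]
  [-28, -5, -14, -11, -1, -12]
  [-2, 11, 0, 7, 15, 4]
  [-7, 15, 13, 12, 6, 15]
Key observation: the optimum is the walk 1->5->2, with weight 5 + 8 = 13.
Optimal value attained by: walk 1->5->2.
Answer: (T^⊗2)[1][2] = 13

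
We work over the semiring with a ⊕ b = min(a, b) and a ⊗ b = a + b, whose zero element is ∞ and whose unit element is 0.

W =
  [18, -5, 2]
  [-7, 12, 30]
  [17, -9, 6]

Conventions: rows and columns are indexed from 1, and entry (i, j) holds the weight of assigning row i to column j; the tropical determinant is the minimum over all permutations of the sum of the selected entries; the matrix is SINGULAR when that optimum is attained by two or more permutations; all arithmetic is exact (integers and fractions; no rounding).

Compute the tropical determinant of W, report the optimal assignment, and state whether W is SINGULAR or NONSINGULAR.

σ = (1, 2, 3): 18 + 12 + 6 = 36
σ = (1, 3, 2): 18 + 30 + (-9) = 39
σ = (2, 1, 3): (-5) + (-7) + 6 = -6
σ = (2, 3, 1): (-5) + 30 + 17 = 42
σ = (3, 1, 2): 2 + (-7) + (-9) = -14
σ = (3, 2, 1): 2 + 12 + 17 = 31
Optimal value attained by: σ = (3, 1, 2).
Answer: det⊕(W) = -14; verdict: NONSINGULAR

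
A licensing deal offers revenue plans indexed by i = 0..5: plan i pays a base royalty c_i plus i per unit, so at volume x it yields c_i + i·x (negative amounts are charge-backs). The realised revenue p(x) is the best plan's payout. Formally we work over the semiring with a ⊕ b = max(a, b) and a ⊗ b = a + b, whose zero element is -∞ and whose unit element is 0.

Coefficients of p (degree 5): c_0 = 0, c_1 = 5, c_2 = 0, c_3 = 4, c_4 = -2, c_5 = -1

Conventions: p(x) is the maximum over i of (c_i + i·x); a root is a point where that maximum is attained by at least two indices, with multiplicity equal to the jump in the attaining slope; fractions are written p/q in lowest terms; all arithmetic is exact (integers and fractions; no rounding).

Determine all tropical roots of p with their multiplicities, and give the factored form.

hull edge (i=0, c=0) to (i=1, c=5): slope 5, span 1
hull edge (i=1, c=5) to (i=3, c=4): slope -1/2, span 2
hull edge (i=3, c=4) to (i=5, c=-1): slope -5/2, span 2
Factored form: p(x) = -1 ⊗ (x ⊕ (-5)) ⊗ (x ⊕ 1/2) ⊗ (x ⊕ 1/2) ⊗ (x ⊕ 5/2) ⊗ (x ⊕ 5/2)
Answer: roots = -5 (mult 1), 1/2 (mult 2), 5/2 (mult 2)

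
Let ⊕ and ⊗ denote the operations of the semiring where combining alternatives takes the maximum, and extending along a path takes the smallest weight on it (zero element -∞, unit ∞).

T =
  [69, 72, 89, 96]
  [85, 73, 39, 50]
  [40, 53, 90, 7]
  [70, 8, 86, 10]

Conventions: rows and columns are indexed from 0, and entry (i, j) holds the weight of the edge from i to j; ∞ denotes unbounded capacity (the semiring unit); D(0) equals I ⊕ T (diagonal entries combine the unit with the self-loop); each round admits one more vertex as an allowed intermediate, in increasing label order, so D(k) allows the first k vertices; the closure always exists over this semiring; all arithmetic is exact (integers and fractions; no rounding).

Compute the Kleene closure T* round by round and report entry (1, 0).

D(0):
  [∞, 72, 89, 96]
  [85, ∞, 39, 50]
  [40, 53, ∞, 7]
  [70, 8, 86, ∞]
D(1):
  [∞, 72, 89, 96]
  [85, ∞, 85, 85]
  [40, 53, ∞, 40]
  [70, 70, 86, ∞]
D(2):
  [∞, 72, 89, 96]
  [85, ∞, 85, 85]
  [53, 53, ∞, 53]
  [70, 70, 86, ∞]
D(3):
  [∞, 72, 89, 96]
  [85, ∞, 85, 85]
  [53, 53, ∞, 53]
  [70, 70, 86, ∞]
D(4):
  [∞, 72, 89, 96]
  [85, ∞, 85, 85]
  [53, 53, ∞, 53]
  [70, 70, 86, ∞]
Answer: T*[1][0] = 85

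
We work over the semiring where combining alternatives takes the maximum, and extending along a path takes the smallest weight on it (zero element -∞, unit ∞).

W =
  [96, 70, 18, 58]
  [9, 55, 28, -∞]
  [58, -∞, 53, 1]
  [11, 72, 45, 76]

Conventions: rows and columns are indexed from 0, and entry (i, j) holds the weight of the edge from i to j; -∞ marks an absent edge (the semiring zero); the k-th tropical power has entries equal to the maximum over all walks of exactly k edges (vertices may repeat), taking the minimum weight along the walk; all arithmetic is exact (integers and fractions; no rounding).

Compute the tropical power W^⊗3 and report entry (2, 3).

W^⊗2:
  [96, 70, 45, 58]
  [28, 55, 28, 9]
  [58, 58, 53, 58]
  [45, 72, 45, 76]
W^⊗3:
  [96, 70, 45, 58]
  [28, 55, 28, 28]
  [58, 58, 53, 58]
  [45, 72, 45, 76]
Key observation: the optimum is the walk 2->0->0->3, with weight 58 min 96 min 58 = 58.
Optimal value attained by: walk 2->0->0->3.
Answer: (W^⊗3)[2][3] = 58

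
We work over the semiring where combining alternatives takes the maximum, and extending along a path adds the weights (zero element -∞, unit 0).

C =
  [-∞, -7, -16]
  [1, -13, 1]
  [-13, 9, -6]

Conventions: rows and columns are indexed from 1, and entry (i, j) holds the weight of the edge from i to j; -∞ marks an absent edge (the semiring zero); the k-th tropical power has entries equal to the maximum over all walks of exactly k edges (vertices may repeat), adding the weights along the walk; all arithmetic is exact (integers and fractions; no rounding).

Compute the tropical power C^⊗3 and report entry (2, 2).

C^⊗2:
  [-6, -7, -6]
  [-12, 10, -5]
  [10, 3, 10]
C^⊗3:
  [-6, 3, -6]
  [11, 4, 11]
  [4, 19, 4]
Key observation: the optimum is the walk 2->3->3->2, with weight 1 + (-6) + 9 = 4.
Optimal value attained by: walk 2->3->3->2.
Answer: (C^⊗3)[2][2] = 4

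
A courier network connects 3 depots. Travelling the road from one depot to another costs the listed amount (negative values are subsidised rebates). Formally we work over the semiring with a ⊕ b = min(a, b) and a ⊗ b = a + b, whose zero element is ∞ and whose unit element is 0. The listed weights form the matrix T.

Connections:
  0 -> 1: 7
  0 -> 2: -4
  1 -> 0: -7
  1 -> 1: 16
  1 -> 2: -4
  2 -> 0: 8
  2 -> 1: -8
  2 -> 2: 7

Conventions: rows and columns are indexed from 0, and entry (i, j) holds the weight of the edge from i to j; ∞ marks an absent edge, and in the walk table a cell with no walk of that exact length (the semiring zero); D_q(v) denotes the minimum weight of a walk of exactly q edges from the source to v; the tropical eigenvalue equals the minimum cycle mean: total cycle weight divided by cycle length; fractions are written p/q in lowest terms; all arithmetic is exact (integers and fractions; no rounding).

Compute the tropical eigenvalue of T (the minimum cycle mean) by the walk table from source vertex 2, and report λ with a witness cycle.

q=0: [∞, ∞, 0]
q=1: [8, -8, 7]
q=2: [-15, -1, -12]
q=3: [-8, -20, -19]
Optimal cycle mean attained by: cycle 0->2->1->0, total (-4) + (-8) + (-7), length 3.
Answer: λ = -19/3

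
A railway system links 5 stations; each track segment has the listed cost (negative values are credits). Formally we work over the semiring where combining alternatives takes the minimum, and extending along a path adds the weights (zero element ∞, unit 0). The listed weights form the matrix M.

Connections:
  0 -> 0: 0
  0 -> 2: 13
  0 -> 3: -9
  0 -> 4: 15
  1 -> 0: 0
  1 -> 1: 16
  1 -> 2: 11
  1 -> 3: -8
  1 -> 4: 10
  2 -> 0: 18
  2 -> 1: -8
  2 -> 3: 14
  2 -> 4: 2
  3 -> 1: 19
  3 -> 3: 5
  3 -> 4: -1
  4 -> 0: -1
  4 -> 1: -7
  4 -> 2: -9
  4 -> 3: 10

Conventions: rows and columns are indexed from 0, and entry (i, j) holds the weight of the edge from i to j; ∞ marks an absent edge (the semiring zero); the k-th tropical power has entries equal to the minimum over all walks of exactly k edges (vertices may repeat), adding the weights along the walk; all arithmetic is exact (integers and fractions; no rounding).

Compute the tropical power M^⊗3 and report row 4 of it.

M^⊗2:
  [0, 5, 6, -9, -10]
  [0, 3, 1, -9, -9]
  [-8, -5, -7, -16, 2]
  [-2, -8, -10, 9, 4]
  [-7, -17, 4, -15, -7]
M^⊗3:
  [-11, -17, -19, -9, -10]
  [-10, -16, -18, -9, -10]
  [-8, -15, -7, -17, -17]
  [-8, -18, -5, -16, -8]
  [-17, -14, -16, -25, -16]
Answer: row 4 of M^⊗3 = [-17, -14, -16, -25, -16]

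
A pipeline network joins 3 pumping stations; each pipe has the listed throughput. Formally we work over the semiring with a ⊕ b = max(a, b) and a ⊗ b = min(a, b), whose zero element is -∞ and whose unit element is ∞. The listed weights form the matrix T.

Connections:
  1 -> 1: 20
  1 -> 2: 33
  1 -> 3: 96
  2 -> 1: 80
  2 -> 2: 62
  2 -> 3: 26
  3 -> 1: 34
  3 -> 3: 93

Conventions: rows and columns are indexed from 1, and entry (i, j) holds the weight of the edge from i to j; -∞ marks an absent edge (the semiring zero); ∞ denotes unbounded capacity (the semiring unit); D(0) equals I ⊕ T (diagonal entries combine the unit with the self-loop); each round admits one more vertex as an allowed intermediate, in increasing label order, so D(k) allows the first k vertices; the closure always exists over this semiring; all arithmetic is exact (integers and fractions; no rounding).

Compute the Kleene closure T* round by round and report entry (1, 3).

D(0):
  [∞, 33, 96]
  [80, ∞, 26]
  [34, -∞, ∞]
D(1):
  [∞, 33, 96]
  [80, ∞, 80]
  [34, 33, ∞]
D(2):
  [∞, 33, 96]
  [80, ∞, 80]
  [34, 33, ∞]
D(3):
  [∞, 33, 96]
  [80, ∞, 80]
  [34, 33, ∞]
Answer: T*[1][3] = 96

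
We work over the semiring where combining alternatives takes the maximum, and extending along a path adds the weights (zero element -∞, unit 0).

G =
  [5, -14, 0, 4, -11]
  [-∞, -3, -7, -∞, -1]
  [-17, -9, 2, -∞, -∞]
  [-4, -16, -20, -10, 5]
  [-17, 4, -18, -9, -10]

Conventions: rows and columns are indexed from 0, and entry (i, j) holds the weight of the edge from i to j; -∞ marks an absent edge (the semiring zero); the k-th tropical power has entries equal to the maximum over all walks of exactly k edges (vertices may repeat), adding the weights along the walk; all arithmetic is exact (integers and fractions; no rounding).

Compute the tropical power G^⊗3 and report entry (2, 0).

G^⊗2:
  [10, -7, 5, 9, 9]
  [-18, 3, -5, -10, -4]
  [-12, -7, 4, -13, -10]
  [1, 9, -4, 0, -5]
  [-12, 1, -3, -13, 3]
G^⊗3:
  [15, 13, 10, 14, 14]
  [-13, 0, -3, -13, 2]
  [-7, -5, 6, -8, -8]
  [6, 6, 2, 5, 8]
  [-7, 7, -1, -6, 0]
Key observation: the optimum is the walk 2->0->0->0, with weight (-17) + 5 + 5 = -7.
Optimal value attained by: walk 2->0->0->0.
Answer: (G^⊗3)[2][0] = -7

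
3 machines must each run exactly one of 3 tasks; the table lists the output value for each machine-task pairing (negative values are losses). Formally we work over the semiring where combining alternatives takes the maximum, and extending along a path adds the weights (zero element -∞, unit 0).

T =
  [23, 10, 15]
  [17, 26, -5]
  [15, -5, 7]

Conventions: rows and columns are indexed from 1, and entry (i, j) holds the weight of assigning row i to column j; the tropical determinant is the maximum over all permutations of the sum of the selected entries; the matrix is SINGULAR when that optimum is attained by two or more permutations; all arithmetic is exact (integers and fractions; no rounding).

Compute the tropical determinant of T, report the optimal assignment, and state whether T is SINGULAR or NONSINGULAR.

σ = (1, 2, 3): 23 + 26 + 7 = 56
σ = (1, 3, 2): 23 + (-5) + (-5) = 13
σ = (2, 1, 3): 10 + 17 + 7 = 34
σ = (2, 3, 1): 10 + (-5) + 15 = 20
σ = (3, 1, 2): 15 + 17 + (-5) = 27
σ = (3, 2, 1): 15 + 26 + 15 = 56
Optimal value attained by: σ = (1, 2, 3).
Answer: det⊕(T) = 56; verdict: SINGULAR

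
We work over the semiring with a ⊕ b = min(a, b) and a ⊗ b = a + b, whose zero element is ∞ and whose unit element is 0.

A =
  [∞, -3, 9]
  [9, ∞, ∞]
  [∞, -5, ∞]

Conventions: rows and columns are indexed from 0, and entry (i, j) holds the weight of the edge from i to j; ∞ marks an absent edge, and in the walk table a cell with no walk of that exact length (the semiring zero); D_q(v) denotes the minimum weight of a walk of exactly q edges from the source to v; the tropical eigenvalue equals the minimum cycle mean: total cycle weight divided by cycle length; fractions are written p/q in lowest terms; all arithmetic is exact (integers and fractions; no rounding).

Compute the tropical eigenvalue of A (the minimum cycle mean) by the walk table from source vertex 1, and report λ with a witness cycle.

q=0: [∞, 0, ∞]
q=1: [9, ∞, ∞]
q=2: [∞, 6, 18]
q=3: [15, 13, ∞]
Optimal cycle mean attained by: cycle 0->1->0, total (-3) + 9, length 2.
Answer: λ = 3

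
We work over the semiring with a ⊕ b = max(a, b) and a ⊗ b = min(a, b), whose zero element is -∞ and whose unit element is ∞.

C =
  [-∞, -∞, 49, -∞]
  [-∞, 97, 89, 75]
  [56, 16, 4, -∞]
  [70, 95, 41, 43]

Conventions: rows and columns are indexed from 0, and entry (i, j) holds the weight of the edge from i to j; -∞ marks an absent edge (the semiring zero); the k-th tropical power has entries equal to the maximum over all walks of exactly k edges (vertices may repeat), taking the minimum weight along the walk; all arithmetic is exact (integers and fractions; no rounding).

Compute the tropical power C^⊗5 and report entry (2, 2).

C^⊗2:
  [49, 16, 4, -∞]
  [70, 97, 89, 75]
  [4, 16, 49, 16]
  [43, 95, 89, 75]
C^⊗3:
  [4, 16, 49, 16]
  [70, 97, 89, 75]
  [49, 16, 16, 16]
  [70, 95, 89, 75]
C^⊗4:
  [49, 16, 16, 16]
  [70, 97, 89, 75]
  [16, 16, 49, 16]
  [70, 95, 89, 75]
C^⊗5:
  [16, 16, 49, 16]
  [70, 97, 89, 75]
  [49, 16, 16, 16]
  [70, 95, 89, 75]
Key observation: the optimum is the walk 2->0->2->1->1->2, with weight 56 min 49 min 16 min 97 min 89 = 16.
Optimal value attained by: walk 2->0->2->1->1->2.
Answer: (C^⊗5)[2][2] = 16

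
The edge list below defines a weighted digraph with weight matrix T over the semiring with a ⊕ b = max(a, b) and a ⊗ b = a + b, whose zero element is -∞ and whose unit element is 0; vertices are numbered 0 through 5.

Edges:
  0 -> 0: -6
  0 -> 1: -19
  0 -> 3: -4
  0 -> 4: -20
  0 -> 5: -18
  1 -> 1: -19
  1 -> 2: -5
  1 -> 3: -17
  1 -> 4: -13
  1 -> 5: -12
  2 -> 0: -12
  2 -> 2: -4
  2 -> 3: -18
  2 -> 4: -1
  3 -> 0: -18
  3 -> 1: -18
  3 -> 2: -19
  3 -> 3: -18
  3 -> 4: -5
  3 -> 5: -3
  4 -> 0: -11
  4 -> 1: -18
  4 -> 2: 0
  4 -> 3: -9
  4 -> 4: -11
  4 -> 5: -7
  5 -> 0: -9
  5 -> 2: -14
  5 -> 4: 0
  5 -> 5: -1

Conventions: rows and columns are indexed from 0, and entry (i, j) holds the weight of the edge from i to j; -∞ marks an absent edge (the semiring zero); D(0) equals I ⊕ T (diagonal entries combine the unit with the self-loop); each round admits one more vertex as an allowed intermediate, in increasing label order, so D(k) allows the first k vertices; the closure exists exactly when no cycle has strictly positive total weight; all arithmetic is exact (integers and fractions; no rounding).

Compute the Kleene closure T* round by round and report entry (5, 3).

D(0):
  [0, -19, -∞, -4, -20, -18]
  [-∞, 0, -5, -17, -13, -12]
  [-12, -∞, 0, -18, -1, -∞]
  [-18, -18, -19, 0, -5, -3]
  [-11, -18, 0, -9, 0, -7]
  [-9, -∞, -14, -∞, 0, 0]
D(1):
  [0, -19, -∞, -4, -20, -18]
  [-∞, 0, -5, -17, -13, -12]
  [-12, -31, 0, -16, -1, -30]
  [-18, -18, -19, 0, -5, -3]
  [-11, -18, 0, -9, 0, -7]
  [-9, -28, -14, -13, 0, 0]
D(2):
  [0, -19, -24, -4, -20, -18]
  [-∞, 0, -5, -17, -13, -12]
  [-12, -31, 0, -16, -1, -30]
  [-18, -18, -19, 0, -5, -3]
  [-11, -18, 0, -9, 0, -7]
  [-9, -28, -14, -13, 0, 0]
D(3):
  [0, -19, -24, -4, -20, -18]
  [-17, 0, -5, -17, -6, -12]
  [-12, -31, 0, -16, -1, -30]
  [-18, -18, -19, 0, -5, -3]
  [-11, -18, 0, -9, 0, -7]
  [-9, -28, -14, -13, 0, 0]
D(4):
  [0, -19, -23, -4, -9, -7]
  [-17, 0, -5, -17, -6, -12]
  [-12, -31, 0, -16, -1, -19]
  [-18, -18, -19, 0, -5, -3]
  [-11, -18, 0, -9, 0, -7]
  [-9, -28, -14, -13, 0, 0]
D(5):
  [0, -19, -9, -4, -9, -7]
  [-17, 0, -5, -15, -6, -12]
  [-12, -19, 0, -10, -1, -8]
  [-16, -18, -5, 0, -5, -3]
  [-11, -18, 0, -9, 0, -7]
  [-9, -18, 0, -9, 0, 0]
D(6):
  [0, -19, -7, -4, -7, -7]
  [-17, 0, -5, -15, -6, -12]
  [-12, -19, 0, -10, -1, -8]
  [-12, -18, -3, 0, -3, -3]
  [-11, -18, 0, -9, 0, -7]
  [-9, -18, 0, -9, 0, 0]
Answer: T*[5][3] = -9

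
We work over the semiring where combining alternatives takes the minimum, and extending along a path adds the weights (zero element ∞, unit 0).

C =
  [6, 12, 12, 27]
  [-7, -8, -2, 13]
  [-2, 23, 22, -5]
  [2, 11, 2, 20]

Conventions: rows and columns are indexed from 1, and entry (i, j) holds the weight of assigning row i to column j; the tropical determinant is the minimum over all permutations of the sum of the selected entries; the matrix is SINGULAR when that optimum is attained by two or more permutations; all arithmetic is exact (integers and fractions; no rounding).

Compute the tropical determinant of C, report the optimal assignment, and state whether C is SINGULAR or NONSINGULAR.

σ = (1, 2, 3, 4): 6 + (-8) + 22 + 20 = 40
σ = (1, 2, 4, 3): 6 + (-8) + (-5) + 2 = -5
σ = (1, 3, 2, 4): 6 + (-2) + 23 + 20 = 47
σ = (1, 3, 4, 2): 6 + (-2) + (-5) + 11 = 10
σ = (1, 4, 2, 3): 6 + 13 + 23 + 2 = 44
σ = (1, 4, 3, 2): 6 + 13 + 22 + 11 = 52
σ = (2, 1, 3, 4): 12 + (-7) + 22 + 20 = 47
σ = (2, 1, 4, 3): 12 + (-7) + (-5) + 2 = 2
σ = (2, 3, 1, 4): 12 + (-2) + (-2) + 20 = 28
σ = (2, 3, 4, 1): 12 + (-2) + (-5) + 2 = 7
σ = (2, 4, 1, 3): 12 + 13 + (-2) + 2 = 25
σ = (2, 4, 3, 1): 12 + 13 + 22 + 2 = 49
σ = (3, 1, 2, 4): 12 + (-7) + 23 + 20 = 48
σ = (3, 1, 4, 2): 12 + (-7) + (-5) + 11 = 11
σ = (3, 2, 1, 4): 12 + (-8) + (-2) + 20 = 22
σ = (3, 2, 4, 1): 12 + (-8) + (-5) + 2 = 1
σ = (3, 4, 1, 2): 12 + 13 + (-2) + 11 = 34
σ = (3, 4, 2, 1): 12 + 13 + 23 + 2 = 50
σ = (4, 1, 2, 3): 27 + (-7) + 23 + 2 = 45
σ = (4, 1, 3, 2): 27 + (-7) + 22 + 11 = 53
σ = (4, 2, 1, 3): 27 + (-8) + (-2) + 2 = 19
σ = (4, 2, 3, 1): 27 + (-8) + 22 + 2 = 43
σ = (4, 3, 1, 2): 27 + (-2) + (-2) + 11 = 34
σ = (4, 3, 2, 1): 27 + (-2) + 23 + 2 = 50
Optimal value attained by: σ = (1, 2, 4, 3).
Answer: det⊕(C) = -5; verdict: NONSINGULAR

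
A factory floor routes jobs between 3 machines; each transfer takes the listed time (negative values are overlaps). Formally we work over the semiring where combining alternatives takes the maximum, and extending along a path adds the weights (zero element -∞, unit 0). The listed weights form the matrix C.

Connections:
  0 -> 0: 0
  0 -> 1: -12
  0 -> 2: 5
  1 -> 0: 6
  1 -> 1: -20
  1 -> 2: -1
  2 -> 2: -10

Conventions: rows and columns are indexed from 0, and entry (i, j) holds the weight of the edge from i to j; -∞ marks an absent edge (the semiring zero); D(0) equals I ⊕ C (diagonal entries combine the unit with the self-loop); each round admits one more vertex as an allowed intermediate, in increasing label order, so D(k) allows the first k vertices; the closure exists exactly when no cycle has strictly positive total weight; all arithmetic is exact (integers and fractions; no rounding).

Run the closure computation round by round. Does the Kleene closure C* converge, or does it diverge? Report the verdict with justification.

D(0):
  [0, -12, 5]
  [6, 0, -1]
  [-∞, -∞, 0]
D(1):
  [0, -12, 5]
  [6, 0, 11]
  [-∞, -∞, 0]
D(2):
  [0, -12, 5]
  [6, 0, 11]
  [-∞, -∞, 0]
D(3):
  [0, -12, 5]
  [6, 0, 11]
  [-∞, -∞, 0]
Key observation: every diagonal entry stays at the unit through all rounds, so no improving cycle exists.
Answer: CONVERGES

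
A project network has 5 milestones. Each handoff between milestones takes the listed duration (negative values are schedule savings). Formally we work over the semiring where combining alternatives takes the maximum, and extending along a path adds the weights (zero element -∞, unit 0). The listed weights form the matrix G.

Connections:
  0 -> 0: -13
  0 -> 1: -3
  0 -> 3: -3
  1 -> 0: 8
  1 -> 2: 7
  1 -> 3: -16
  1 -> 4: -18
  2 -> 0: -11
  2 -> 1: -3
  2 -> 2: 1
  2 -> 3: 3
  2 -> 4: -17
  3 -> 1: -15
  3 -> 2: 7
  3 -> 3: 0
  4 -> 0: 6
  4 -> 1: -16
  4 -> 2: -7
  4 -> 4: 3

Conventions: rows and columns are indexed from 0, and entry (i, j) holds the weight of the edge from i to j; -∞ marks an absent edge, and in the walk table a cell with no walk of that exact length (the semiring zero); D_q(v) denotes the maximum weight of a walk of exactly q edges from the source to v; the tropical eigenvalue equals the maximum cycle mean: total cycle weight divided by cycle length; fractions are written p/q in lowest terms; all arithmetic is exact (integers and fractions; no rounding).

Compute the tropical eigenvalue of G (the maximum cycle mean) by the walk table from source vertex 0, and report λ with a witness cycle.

q=0: [0, -∞, -∞, -∞, -∞]
q=1: [-13, -3, -∞, -3, -∞]
q=2: [5, -16, 4, -3, -21]
q=3: [-7, 2, 5, 7, -13]
q=4: [10, 2, 14, 8, -10]
q=5: [10, 11, 15, 17, -3]
Optimal cycle mean attained by: cycle 2->3->2, total 3 + 7, length 2.
Answer: λ = 5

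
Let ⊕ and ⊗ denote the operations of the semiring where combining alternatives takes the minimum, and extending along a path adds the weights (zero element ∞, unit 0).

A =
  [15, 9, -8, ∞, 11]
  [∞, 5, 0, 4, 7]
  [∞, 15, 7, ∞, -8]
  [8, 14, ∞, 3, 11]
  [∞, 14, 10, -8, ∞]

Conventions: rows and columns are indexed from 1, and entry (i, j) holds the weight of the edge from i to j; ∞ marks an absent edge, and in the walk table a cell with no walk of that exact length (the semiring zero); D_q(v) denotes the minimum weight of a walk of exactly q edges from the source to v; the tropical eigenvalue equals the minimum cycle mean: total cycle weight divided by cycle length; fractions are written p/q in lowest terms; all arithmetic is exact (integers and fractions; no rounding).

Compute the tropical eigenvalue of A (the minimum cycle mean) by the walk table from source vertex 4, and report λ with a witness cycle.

q=0: [∞, ∞, ∞, 0, ∞]
q=1: [8, 14, ∞, 3, 11]
q=2: [11, 17, 0, 3, 14]
q=3: [11, 15, 3, 6, -8]
q=4: [14, 6, 2, -16, -5]
q=5: [-8, -2, 5, -13, -6]
Optimal cycle mean attained by: cycle 1->3->5->4->1, total (-8) + (-8) + (-8) + 8, length 4.
Answer: λ = -4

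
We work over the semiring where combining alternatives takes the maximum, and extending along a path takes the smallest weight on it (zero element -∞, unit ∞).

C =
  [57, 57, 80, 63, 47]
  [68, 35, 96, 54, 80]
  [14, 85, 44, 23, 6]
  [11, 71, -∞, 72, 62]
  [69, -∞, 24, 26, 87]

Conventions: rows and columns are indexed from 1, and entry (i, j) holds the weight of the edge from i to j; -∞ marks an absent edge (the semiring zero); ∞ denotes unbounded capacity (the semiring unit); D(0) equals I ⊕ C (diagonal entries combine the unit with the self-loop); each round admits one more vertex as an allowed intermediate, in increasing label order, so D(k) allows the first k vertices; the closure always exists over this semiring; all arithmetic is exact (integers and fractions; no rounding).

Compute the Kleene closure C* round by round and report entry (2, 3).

D(0):
  [∞, 57, 80, 63, 47]
  [68, ∞, 96, 54, 80]
  [14, 85, ∞, 23, 6]
  [11, 71, -∞, ∞, 62]
  [69, -∞, 24, 26, ∞]
D(1):
  [∞, 57, 80, 63, 47]
  [68, ∞, 96, 63, 80]
  [14, 85, ∞, 23, 14]
  [11, 71, 11, ∞, 62]
  [69, 57, 69, 63, ∞]
D(2):
  [∞, 57, 80, 63, 57]
  [68, ∞, 96, 63, 80]
  [68, 85, ∞, 63, 80]
  [68, 71, 71, ∞, 71]
  [69, 57, 69, 63, ∞]
D(3):
  [∞, 80, 80, 63, 80]
  [68, ∞, 96, 63, 80]
  [68, 85, ∞, 63, 80]
  [68, 71, 71, ∞, 71]
  [69, 69, 69, 63, ∞]
D(4):
  [∞, 80, 80, 63, 80]
  [68, ∞, 96, 63, 80]
  [68, 85, ∞, 63, 80]
  [68, 71, 71, ∞, 71]
  [69, 69, 69, 63, ∞]
D(5):
  [∞, 80, 80, 63, 80]
  [69, ∞, 96, 63, 80]
  [69, 85, ∞, 63, 80]
  [69, 71, 71, ∞, 71]
  [69, 69, 69, 63, ∞]
Answer: C*[2][3] = 96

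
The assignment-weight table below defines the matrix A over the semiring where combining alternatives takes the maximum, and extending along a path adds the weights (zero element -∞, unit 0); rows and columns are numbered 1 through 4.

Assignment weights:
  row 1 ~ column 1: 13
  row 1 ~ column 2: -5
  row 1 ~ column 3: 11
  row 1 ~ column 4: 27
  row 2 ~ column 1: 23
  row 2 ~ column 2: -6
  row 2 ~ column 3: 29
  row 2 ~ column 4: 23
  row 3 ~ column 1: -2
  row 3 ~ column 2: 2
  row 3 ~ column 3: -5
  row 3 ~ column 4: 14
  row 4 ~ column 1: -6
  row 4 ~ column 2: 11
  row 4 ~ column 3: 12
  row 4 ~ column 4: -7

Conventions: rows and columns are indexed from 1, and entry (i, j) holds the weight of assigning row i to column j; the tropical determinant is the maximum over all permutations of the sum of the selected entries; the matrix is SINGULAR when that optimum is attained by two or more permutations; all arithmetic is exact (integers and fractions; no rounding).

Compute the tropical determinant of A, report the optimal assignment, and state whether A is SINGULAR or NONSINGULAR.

σ = (1, 2, 3, 4): 13 + (-6) + (-5) + (-7) = -5
σ = (1, 2, 4, 3): 13 + (-6) + 14 + 12 = 33
σ = (1, 3, 2, 4): 13 + 29 + 2 + (-7) = 37
σ = (1, 3, 4, 2): 13 + 29 + 14 + 11 = 67
σ = (1, 4, 2, 3): 13 + 23 + 2 + 12 = 50
σ = (1, 4, 3, 2): 13 + 23 + (-5) + 11 = 42
σ = (2, 1, 3, 4): (-5) + 23 + (-5) + (-7) = 6
σ = (2, 1, 4, 3): (-5) + 23 + 14 + 12 = 44
σ = (2, 3, 1, 4): (-5) + 29 + (-2) + (-7) = 15
σ = (2, 3, 4, 1): (-5) + 29 + 14 + (-6) = 32
σ = (2, 4, 1, 3): (-5) + 23 + (-2) + 12 = 28
σ = (2, 4, 3, 1): (-5) + 23 + (-5) + (-6) = 7
σ = (3, 1, 2, 4): 11 + 23 + 2 + (-7) = 29
σ = (3, 1, 4, 2): 11 + 23 + 14 + 11 = 59
σ = (3, 2, 1, 4): 11 + (-6) + (-2) + (-7) = -4
σ = (3, 2, 4, 1): 11 + (-6) + 14 + (-6) = 13
σ = (3, 4, 1, 2): 11 + 23 + (-2) + 11 = 43
σ = (3, 4, 2, 1): 11 + 23 + 2 + (-6) = 30
σ = (4, 1, 2, 3): 27 + 23 + 2 + 12 = 64
σ = (4, 1, 3, 2): 27 + 23 + (-5) + 11 = 56
σ = (4, 2, 1, 3): 27 + (-6) + (-2) + 12 = 31
σ = (4, 2, 3, 1): 27 + (-6) + (-5) + (-6) = 10
σ = (4, 3, 1, 2): 27 + 29 + (-2) + 11 = 65
σ = (4, 3, 2, 1): 27 + 29 + 2 + (-6) = 52
Optimal value attained by: σ = (1, 3, 4, 2).
Answer: det⊕(A) = 67; verdict: NONSINGULAR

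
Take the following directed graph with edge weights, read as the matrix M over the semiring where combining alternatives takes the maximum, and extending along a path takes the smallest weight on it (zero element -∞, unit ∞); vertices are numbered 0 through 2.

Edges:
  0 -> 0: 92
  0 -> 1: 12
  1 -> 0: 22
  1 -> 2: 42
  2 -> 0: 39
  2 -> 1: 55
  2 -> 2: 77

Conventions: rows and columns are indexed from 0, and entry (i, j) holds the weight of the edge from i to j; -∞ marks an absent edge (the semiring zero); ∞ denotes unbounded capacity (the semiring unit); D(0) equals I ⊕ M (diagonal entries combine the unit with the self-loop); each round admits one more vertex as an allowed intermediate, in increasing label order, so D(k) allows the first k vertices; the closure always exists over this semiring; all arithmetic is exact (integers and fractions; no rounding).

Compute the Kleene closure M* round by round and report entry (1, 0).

D(0):
  [∞, 12, -∞]
  [22, ∞, 42]
  [39, 55, ∞]
D(1):
  [∞, 12, -∞]
  [22, ∞, 42]
  [39, 55, ∞]
D(2):
  [∞, 12, 12]
  [22, ∞, 42]
  [39, 55, ∞]
D(3):
  [∞, 12, 12]
  [39, ∞, 42]
  [39, 55, ∞]
Answer: M*[1][0] = 39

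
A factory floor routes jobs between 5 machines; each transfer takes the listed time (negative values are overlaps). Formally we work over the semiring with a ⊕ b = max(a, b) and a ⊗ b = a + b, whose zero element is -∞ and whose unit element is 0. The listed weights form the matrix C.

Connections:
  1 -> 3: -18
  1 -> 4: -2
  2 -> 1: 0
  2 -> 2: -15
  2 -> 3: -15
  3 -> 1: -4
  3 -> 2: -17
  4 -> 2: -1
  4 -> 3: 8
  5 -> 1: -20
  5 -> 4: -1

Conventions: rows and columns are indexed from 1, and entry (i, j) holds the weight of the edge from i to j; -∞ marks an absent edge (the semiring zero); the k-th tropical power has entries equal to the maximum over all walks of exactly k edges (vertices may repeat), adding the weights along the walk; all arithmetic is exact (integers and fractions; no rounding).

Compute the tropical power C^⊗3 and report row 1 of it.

C^⊗2:
  [-22, -3, 6, -∞, -∞]
  [-15, -30, -18, -2, -∞]
  [-17, -32, -22, -6, -∞]
  [4, -9, -16, -∞, -∞]
  [-∞, -2, 7, -22, -∞]
C^⊗3:
  [2, -11, -18, -24, -∞]
  [-22, -3, 6, -17, -∞]
  [-26, -7, 2, -19, -∞]
  [-9, -24, -14, 2, -∞]
  [3, -10, -14, -∞, -∞]
Answer: row 1 of C^⊗3 = [2, -11, -18, -24, -∞]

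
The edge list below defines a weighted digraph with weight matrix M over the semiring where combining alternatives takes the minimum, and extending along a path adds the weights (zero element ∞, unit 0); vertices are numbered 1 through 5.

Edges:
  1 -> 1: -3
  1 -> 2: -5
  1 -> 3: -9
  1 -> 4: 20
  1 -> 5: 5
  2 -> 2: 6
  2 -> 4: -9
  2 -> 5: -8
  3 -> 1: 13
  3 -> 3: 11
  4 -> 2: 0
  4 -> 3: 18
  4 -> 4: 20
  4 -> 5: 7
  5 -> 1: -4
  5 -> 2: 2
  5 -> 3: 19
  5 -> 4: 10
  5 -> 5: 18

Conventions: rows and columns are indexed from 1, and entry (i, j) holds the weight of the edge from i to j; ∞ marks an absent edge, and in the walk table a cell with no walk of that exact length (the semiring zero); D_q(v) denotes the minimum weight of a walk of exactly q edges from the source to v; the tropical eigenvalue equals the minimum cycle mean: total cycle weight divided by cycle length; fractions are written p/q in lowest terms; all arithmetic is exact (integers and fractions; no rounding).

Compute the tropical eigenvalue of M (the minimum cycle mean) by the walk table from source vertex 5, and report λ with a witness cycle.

q=0: [∞, ∞, ∞, ∞, 0]
q=1: [-4, 2, 19, 10, 18]
q=2: [-7, -9, -13, -7, -6]
q=3: [-10, -12, -16, -18, -17]
q=4: [-21, -18, -19, -21, -20]
q=5: [-24, -26, -30, -27, -26]
Optimal cycle mean attained by: cycle 1->2->5->1, total (-5) + (-8) + (-4), length 3.
Answer: λ = -17/3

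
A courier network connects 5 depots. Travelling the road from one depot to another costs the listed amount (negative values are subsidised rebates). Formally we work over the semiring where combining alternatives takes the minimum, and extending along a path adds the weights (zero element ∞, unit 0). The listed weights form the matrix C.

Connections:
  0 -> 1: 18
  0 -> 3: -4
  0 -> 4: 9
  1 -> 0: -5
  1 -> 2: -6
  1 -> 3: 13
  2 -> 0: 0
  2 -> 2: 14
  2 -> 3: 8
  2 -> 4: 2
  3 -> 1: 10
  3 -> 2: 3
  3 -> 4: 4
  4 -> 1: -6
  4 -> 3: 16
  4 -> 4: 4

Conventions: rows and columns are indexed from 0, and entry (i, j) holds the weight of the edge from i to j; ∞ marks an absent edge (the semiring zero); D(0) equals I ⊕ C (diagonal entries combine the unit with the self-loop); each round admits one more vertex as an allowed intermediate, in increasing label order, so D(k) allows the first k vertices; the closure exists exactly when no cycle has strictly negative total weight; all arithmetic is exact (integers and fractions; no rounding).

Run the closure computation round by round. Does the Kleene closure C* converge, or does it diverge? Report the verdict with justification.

D(0):
  [0, 18, ∞, -4, 9]
  [-5, 0, -6, 13, ∞]
  [0, ∞, 0, 8, 2]
  [∞, 10, 3, 0, 4]
  [∞, -6, ∞, 16, 0]
D(1):
  [0, 18, ∞, -4, 9]
  [-5, 0, -6, -9, 4]
  [0, 18, 0, -4, 2]
  [∞, 10, 3, 0, 4]
  [∞, -6, ∞, 16, 0]
Detection: at round 2, diagonal entry (4, 4) turns strictly negative.
Key observation: the cycle 4->1->0->4 has total weight (-6) + (-5) + 9, which is strictly negative.
Answer: DIVERGES — negative cycle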